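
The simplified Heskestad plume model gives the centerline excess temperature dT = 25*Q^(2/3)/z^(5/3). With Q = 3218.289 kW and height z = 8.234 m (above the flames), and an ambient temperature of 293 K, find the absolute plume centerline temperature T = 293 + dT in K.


Q^(2/3) = 217.98
z^(5/3) = 33.575
dT = 25 * 217.98 / 33.575 = 162.31 K
T = 293 + 162.31 = 455.31 K

455.31 K


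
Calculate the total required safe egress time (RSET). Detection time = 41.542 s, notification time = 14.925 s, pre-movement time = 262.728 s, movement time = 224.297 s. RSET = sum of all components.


Total = 41.542 + 14.925 + 262.728 + 224.297 = 543.492 s

543.492 s


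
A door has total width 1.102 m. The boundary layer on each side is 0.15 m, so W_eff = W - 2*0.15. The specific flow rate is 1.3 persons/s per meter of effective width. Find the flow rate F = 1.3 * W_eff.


W_eff = 1.102 - 0.30 = 0.802 m
F = 1.3 * 0.802 = 1.0426 persons/s

1.0426 persons/s


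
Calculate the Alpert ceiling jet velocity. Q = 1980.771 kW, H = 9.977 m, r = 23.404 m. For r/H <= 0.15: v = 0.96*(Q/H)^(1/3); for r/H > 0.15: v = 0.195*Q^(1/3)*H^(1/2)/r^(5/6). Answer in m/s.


r/H = 23.404 / 9.977 = 2.3458
r/H > 0.15, so v = 0.195*Q^(1/3)*H^(1/2)/r^(5/6)
Q^(1/3) = 12.559
H^(1/2) = 3.1586
r^(5/6) = 13.838
v = 0.195 * 12.559 * 3.1586 / 13.838 = 0.55899 m/s

0.55899 m/s


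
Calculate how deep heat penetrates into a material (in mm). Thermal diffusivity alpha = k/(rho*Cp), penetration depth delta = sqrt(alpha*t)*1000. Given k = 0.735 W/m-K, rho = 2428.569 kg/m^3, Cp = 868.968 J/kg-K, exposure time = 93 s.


alpha = 0.735 / (2428.569 * 868.968) = 3.4828e-07 m^2/s
alpha * t = 3.2390e-05
delta = sqrt(3.2390e-05) * 1000 = 5.6913 mm

5.6913 mm


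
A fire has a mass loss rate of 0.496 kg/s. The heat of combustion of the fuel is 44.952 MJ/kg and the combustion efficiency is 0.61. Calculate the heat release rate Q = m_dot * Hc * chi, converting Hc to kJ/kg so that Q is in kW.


Hc = 44.952 MJ/kg = 44.952 * 1000 kJ/kg = 44952 kJ/kg
Q = 0.496 kg/s * 44952 kJ/kg * 0.61 = 13601 kW

13601 kW


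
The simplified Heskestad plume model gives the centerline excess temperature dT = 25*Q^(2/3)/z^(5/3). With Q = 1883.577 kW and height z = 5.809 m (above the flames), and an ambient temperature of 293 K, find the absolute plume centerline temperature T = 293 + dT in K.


Q^(2/3) = 152.52
z^(5/3) = 18.772
dT = 25 * 152.52 / 18.772 = 203.12 K
T = 293 + 203.12 = 496.12 K

496.12 K


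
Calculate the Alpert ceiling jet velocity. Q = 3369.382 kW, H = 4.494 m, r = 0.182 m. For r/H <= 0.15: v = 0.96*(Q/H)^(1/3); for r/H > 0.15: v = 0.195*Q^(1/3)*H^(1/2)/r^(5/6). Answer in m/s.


r/H = 0.182 / 4.494 = 0.040498
r/H <= 0.15, so v = 0.96*(Q/H)^(1/3)
Q/H = 749.75
(Q/H)^(1/3) = 9.0846
v = 0.96 * 9.0846 = 8.7212 m/s

8.7212 m/s


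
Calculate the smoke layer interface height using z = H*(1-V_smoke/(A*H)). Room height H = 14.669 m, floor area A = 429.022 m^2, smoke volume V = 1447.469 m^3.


V/(A*H) = 0.23000
1 - 0.23000 = 0.77000
z = 14.669 * 0.77000 = 11.295 m

11.295 m


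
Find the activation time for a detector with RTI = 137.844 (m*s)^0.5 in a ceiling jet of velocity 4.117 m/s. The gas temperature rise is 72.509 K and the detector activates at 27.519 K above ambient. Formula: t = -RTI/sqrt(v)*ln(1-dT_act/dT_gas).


dT_act/dT_gas = 0.37953
ln(1 - 0.37953) = -0.47727
t = -137.844 / sqrt(4.117) * -0.47727 = 32.424 s

32.424 s


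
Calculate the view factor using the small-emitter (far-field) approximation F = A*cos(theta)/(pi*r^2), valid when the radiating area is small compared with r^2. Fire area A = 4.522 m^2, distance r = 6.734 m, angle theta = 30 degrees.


cos(30 deg) = 0.86603
pi*r^2 = 142.46
F = 4.522 * 0.86603 / 142.46 = 0.027489

0.027489


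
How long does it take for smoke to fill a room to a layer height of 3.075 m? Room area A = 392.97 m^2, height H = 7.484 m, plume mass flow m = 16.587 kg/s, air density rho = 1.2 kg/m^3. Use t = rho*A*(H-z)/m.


H - z = 4.409 m
t = 1.2 * 392.97 * 4.409 / 16.587 = 125.35 s

125.35 s


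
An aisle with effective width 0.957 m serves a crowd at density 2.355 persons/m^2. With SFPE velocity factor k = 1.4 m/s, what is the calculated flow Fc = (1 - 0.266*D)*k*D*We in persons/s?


1 - 0.266*D = 1 - 0.266*2.355 = 0.37357
Fs = 0.37357 * 1.4 * 2.355 = 1.2317 persons/(s*m)
Fc = 1.2317 * 0.957 = 1.1787 persons/s

1.1787 persons/s


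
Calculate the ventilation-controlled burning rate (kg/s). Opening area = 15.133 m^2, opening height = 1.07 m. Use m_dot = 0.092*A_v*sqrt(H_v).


sqrt(H_v) = 1.0344
m_dot = 0.092 * 15.133 * 1.0344 = 1.4401 kg/s

1.4401 kg/s


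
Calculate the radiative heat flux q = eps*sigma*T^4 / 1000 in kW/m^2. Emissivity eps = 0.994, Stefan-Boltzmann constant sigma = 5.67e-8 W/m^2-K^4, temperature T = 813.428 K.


T^4 = 4.3780e+11
q = 0.994 * 5.67e-8 * 4.3780e+11 / 1000 = 24.674 kW/m^2

24.674 kW/m^2


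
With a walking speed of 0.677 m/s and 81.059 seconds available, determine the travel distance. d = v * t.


d = 0.677 * 81.059 = 54.877 m

54.877 m


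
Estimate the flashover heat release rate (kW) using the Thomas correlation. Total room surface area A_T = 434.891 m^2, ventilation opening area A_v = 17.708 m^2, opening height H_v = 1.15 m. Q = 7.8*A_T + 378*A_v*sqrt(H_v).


7.8*A_T = 3392.1
sqrt(H_v) = 1.0724
378*A_v*sqrt(H_v) = 7178.1
Q = 3392.1 + 7178.1 = 10570 kW

10570 kW


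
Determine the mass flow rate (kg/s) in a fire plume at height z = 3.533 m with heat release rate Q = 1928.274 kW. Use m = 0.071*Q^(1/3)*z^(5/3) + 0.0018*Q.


Q^(1/3) = 12.447
z^(5/3) = 8.1954
First term = 0.071 * 12.447 * 8.1954 = 7.2425
Second term = 0.0018 * 1928.274 = 3.4709
m = 10.713 kg/s

10.713 kg/s


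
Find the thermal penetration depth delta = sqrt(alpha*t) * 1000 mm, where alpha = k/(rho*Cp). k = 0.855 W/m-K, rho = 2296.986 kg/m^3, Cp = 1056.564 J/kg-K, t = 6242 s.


alpha = 0.855 / (2296.986 * 1056.564) = 3.5230e-07 m^2/s
alpha * t = 0.0021991
delta = sqrt(0.0021991) * 1000 = 46.894 mm

46.894 mm


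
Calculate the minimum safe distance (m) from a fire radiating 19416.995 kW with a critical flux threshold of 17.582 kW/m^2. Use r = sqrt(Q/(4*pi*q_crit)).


4*pi*q_crit = 220.94
Q/(4*pi*q_crit) = 87.883
r = sqrt(87.883) = 9.3746 m

9.3746 m


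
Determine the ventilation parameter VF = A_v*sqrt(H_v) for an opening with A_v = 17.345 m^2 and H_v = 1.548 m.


sqrt(H_v) = 1.2442
VF = 17.345 * 1.2442 = 21.580 m^(5/2)

21.580 m^(5/2)


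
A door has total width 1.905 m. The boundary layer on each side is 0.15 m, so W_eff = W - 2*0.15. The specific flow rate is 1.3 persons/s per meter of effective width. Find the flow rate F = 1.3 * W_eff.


W_eff = 1.905 - 0.30 = 1.605 m
F = 1.3 * 1.605 = 2.0865 persons/s

2.0865 persons/s


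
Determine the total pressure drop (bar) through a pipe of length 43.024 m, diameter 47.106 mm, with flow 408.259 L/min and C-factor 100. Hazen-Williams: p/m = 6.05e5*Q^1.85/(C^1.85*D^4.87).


Q^1.85 = 67644
C^1.85 = 5011.9
D^4.87 = 1.4057e+08
p/m = 0.058091 bar/m
p_total = 0.058091 * 43.024 = 2.4993 bar

2.4993 bar


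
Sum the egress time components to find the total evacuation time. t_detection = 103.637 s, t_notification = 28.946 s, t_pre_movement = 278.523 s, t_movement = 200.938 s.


Total = 103.637 + 28.946 + 278.523 + 200.938 = 612.044 s

612.044 s


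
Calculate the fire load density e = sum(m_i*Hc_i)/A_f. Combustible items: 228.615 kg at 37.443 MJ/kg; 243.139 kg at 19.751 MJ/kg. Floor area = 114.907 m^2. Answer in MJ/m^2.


Total energy = 228.615*37.443 + 243.139*19.751
= 8560.031 + 4802.238
= 13362.27 MJ
e = 13362.27 / 114.907 = 116.29 MJ/m^2

116.29 MJ/m^2


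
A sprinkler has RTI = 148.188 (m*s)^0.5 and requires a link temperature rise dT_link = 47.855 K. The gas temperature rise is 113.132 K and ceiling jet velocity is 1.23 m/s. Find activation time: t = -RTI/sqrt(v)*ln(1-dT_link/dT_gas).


dT_link/dT_gas = 0.42300
ln(1 - 0.42300) = -0.54992
t = -148.188 / sqrt(1.23) * -0.54992 = 73.478 s

73.478 s


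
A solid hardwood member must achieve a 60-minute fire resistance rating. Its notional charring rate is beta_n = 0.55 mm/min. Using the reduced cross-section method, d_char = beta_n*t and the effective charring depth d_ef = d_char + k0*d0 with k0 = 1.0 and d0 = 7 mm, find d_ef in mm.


d_char = 0.55 * 60 = 33 mm
d_ef = 33 + 1.0*7 = 40 mm

40 mm


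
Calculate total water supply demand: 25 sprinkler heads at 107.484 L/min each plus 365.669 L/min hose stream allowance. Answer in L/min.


Sprinkler demand = 25 * 107.484 = 2687.1 L/min
Total = 2687.1 + 365.669 = 3052.769 L/min

3052.769 L/min


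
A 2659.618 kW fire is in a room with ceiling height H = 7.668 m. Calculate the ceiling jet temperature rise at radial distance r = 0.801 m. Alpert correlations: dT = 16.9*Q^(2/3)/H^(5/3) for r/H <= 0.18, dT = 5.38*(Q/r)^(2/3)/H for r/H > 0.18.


r/H = 0.801 / 7.668 = 0.10446
r/H <= 0.18, so dT = 16.9*Q^(2/3)/H^(5/3)
Q^(2/3) = 191.96
H^(5/3) = 29.817
dT = 16.9 * 191.96 / 29.817 = 108.80 K

108.80 K


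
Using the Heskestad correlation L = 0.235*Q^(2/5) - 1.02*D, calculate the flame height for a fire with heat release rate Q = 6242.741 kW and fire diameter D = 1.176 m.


Q^(2/5) = 32.972
0.235 * Q^(2/5) = 7.7485
1.02 * D = 1.1995
L = 6.5490 m

6.5490 m


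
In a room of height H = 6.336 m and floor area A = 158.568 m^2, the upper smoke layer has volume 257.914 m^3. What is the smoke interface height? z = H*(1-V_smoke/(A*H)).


V/(A*H) = 0.25671
1 - 0.25671 = 0.74329
z = 6.336 * 0.74329 = 4.7095 m

4.7095 m


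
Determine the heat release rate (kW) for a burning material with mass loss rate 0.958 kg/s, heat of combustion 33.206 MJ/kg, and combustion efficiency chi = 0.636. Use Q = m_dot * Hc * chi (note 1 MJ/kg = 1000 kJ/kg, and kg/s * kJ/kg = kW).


Hc = 33.206 MJ/kg = 33.206 * 1000 kJ/kg = 33206 kJ/kg
Q = 0.958 kg/s * 33206 kJ/kg * 0.636 = 20232 kW

20232 kW


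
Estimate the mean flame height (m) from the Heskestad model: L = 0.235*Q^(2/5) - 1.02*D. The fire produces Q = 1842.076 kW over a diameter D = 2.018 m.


Q^(2/5) = 20.236
0.235 * Q^(2/5) = 4.7554
1.02 * D = 2.0584
L = 2.6971 m

2.6971 m


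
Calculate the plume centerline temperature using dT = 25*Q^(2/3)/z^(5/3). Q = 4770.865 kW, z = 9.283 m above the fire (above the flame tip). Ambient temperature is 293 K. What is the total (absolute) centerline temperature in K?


Q^(2/3) = 283.40
z^(5/3) = 41.003
dT = 25 * 283.40 / 41.003 = 172.79 K
T = 293 + 172.79 = 465.79 K

465.79 K


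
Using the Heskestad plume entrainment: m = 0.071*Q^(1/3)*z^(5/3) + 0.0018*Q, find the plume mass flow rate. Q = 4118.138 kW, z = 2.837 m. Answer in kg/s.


Q^(1/3) = 16.029
z^(5/3) = 5.6855
First term = 0.071 * 16.029 * 5.6855 = 6.4703
Second term = 0.0018 * 4118.138 = 7.4126
m = 13.883 kg/s

13.883 kg/s


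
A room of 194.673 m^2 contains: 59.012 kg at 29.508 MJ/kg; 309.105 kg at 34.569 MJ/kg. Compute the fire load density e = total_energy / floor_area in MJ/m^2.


Total energy = 59.012*29.508 + 309.105*34.569
= 1741.326 + 10685.45
= 12426.78 MJ
e = 12426.78 / 194.673 = 63.834 MJ/m^2

63.834 MJ/m^2


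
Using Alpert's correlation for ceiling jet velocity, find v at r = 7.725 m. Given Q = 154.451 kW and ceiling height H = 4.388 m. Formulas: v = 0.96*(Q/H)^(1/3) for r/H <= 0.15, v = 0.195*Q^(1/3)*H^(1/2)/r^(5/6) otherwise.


r/H = 7.725 / 4.388 = 1.7605
r/H > 0.15, so v = 0.195*Q^(1/3)*H^(1/2)/r^(5/6)
Q^(1/3) = 5.3653
H^(1/2) = 2.0948
r^(5/6) = 5.4943
v = 0.195 * 5.3653 * 2.0948 / 5.4943 = 0.39889 m/s

0.39889 m/s


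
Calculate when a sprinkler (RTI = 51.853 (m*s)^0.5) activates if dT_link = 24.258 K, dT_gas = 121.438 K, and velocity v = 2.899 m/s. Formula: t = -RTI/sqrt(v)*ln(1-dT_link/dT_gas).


dT_link/dT_gas = 0.19976
ln(1 - 0.19976) = -0.22284
t = -51.853 / sqrt(2.899) * -0.22284 = 6.7864 s

6.7864 s


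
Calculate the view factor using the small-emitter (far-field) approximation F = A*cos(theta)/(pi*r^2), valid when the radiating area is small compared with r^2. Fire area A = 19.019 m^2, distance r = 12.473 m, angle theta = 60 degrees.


cos(60 deg) = 0.5
pi*r^2 = 488.76
F = 19.019 * 0.5 / 488.76 = 0.019457

0.019457


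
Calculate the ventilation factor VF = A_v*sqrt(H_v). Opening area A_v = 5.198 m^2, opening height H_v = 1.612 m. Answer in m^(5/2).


sqrt(H_v) = 1.2696
VF = 5.198 * 1.2696 = 6.5996 m^(5/2)

6.5996 m^(5/2)


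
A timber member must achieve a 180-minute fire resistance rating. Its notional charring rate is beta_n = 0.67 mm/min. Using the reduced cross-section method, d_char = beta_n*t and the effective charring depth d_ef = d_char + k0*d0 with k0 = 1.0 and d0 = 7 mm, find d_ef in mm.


d_char = 0.67 * 180 = 120.6 mm
d_ef = 120.6 + 1.0*7 = 127.6 mm

127.6 mm


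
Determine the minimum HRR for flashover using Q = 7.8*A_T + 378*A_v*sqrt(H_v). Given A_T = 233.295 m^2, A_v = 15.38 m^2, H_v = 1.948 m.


7.8*A_T = 1819.701
sqrt(H_v) = 1.3957
378*A_v*sqrt(H_v) = 8114.1
Q = 1819.701 + 8114.1 = 9933.8 kW

9933.8 kW


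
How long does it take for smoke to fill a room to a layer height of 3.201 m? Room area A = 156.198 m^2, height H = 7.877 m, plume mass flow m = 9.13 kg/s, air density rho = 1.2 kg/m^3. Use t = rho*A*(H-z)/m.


H - z = 4.676 m
t = 1.2 * 156.198 * 4.676 / 9.13 = 95.998 s

95.998 s


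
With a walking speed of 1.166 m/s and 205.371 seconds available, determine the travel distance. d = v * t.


d = 1.166 * 205.371 = 239.46 m

239.46 m


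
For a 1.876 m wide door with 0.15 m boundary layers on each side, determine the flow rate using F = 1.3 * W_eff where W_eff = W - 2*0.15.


W_eff = 1.876 - 0.30 = 1.576 m
F = 1.3 * 1.576 = 2.0488 persons/s

2.0488 persons/s


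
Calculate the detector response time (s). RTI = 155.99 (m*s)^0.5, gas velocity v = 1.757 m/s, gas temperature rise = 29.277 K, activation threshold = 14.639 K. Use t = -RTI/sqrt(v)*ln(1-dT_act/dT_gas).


dT_act/dT_gas = 0.50002
ln(1 - 0.50002) = -0.69318
t = -155.99 / sqrt(1.757) * -0.69318 = 81.575 s

81.575 s


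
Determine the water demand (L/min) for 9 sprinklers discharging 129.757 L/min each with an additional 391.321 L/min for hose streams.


Sprinkler demand = 9 * 129.757 = 1167.813 L/min
Total = 1167.813 + 391.321 = 1559.134 L/min

1559.134 L/min


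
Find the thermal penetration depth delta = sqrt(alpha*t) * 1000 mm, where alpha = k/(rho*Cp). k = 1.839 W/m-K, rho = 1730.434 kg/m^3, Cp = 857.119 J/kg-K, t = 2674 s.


alpha = 1.839 / (1730.434 * 857.119) = 1.2399e-06 m^2/s
alpha * t = 0.0033155
delta = sqrt(0.0033155) * 1000 = 57.580 mm

57.580 mm


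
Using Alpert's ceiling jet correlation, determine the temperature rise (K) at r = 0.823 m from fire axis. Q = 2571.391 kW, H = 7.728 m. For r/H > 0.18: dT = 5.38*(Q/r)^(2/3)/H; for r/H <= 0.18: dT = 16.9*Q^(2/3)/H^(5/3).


r/H = 0.823 / 7.728 = 0.10650
r/H <= 0.18, so dT = 16.9*Q^(2/3)/H^(5/3)
Q^(2/3) = 187.69
H^(5/3) = 30.207
dT = 16.9 * 187.69 / 30.207 = 105.01 K

105.01 K


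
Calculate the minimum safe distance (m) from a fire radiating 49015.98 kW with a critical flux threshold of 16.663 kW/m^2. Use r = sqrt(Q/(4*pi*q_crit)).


4*pi*q_crit = 209.39
Q/(4*pi*q_crit) = 234.09
r = sqrt(234.09) = 15.300 m

15.300 m


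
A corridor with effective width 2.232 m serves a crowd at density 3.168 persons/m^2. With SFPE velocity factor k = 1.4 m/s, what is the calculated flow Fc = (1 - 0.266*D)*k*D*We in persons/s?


1 - 0.266*D = 1 - 0.266*3.168 = 0.15731
Fs = 0.15731 * 1.4 * 3.168 = 0.69771 persons/(s*m)
Fc = 0.69771 * 2.232 = 1.5573 persons/s

1.5573 persons/s


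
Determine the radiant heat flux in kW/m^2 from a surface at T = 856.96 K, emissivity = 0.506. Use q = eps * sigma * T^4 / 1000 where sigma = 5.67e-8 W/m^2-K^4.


T^4 = 5.3931e+11
q = 0.506 * 5.67e-8 * 5.3931e+11 / 1000 = 15.473 kW/m^2

15.473 kW/m^2


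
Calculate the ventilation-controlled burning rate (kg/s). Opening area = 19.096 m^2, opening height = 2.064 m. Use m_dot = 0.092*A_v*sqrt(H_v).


sqrt(H_v) = 1.4367
m_dot = 0.092 * 19.096 * 1.4367 = 2.5240 kg/s

2.5240 kg/s


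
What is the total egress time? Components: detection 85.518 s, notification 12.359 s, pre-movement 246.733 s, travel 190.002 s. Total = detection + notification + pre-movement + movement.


Total = 85.518 + 12.359 + 246.733 + 190.002 = 534.612 s

534.612 s


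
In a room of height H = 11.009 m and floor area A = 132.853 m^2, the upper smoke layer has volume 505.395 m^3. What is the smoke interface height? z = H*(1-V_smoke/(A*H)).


V/(A*H) = 0.34555
1 - 0.34555 = 0.65445
z = 11.009 * 0.65445 = 7.2048 m

7.2048 m


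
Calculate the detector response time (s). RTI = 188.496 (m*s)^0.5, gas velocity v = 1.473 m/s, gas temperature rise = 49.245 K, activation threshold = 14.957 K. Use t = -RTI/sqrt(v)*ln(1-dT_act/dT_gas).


dT_act/dT_gas = 0.30373
ln(1 - 0.30373) = -0.36201
t = -188.496 / sqrt(1.473) * -0.36201 = 56.224 s

56.224 s


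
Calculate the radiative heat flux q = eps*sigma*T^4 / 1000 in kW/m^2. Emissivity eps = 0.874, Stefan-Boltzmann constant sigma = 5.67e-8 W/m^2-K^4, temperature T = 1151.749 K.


T^4 = 1.7597e+12
q = 0.874 * 5.67e-8 * 1.7597e+12 / 1000 = 87.202 kW/m^2

87.202 kW/m^2


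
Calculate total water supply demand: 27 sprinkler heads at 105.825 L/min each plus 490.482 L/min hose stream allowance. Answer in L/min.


Sprinkler demand = 27 * 105.825 = 2857.275 L/min
Total = 2857.275 + 490.482 = 3347.757 L/min

3347.757 L/min


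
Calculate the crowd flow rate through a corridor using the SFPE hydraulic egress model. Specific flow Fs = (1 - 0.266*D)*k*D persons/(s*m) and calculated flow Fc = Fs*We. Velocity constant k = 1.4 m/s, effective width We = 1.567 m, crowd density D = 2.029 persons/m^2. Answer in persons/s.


1 - 0.266*D = 1 - 0.266*2.029 = 0.46029
Fs = 0.46029 * 1.4 * 2.029 = 1.3075 persons/(s*m)
Fc = 1.3075 * 1.567 = 2.0488 persons/s

2.0488 persons/s


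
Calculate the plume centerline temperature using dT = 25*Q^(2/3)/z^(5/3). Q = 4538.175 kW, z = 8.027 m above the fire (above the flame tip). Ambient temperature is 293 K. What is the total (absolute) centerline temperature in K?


Q^(2/3) = 274.11
z^(5/3) = 32.180
dT = 25 * 274.11 / 32.180 = 212.95 K
T = 293 + 212.95 = 505.95 K

505.95 K


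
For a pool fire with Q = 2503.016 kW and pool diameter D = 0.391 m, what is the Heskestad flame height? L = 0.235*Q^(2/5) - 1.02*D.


Q^(2/5) = 22.876
0.235 * Q^(2/5) = 5.3759
1.02 * D = 0.39882
L = 4.9771 m

4.9771 m


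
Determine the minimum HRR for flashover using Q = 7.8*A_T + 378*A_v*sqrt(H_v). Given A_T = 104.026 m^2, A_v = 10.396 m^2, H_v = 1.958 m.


7.8*A_T = 811.40
sqrt(H_v) = 1.3993
378*A_v*sqrt(H_v) = 5498.8
Q = 811.40 + 5498.8 = 6310.2 kW

6310.2 kW


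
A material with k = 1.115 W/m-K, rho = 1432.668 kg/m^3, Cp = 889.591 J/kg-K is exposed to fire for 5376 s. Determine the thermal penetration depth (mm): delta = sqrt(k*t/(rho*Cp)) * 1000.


alpha = 1.115 / (1432.668 * 889.591) = 8.7486e-07 m^2/s
alpha * t = 0.0047033
delta = sqrt(0.0047033) * 1000 = 68.580 mm

68.580 mm


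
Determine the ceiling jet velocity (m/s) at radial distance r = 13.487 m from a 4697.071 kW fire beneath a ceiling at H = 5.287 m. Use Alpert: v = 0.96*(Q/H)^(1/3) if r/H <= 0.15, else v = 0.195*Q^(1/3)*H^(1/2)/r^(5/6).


r/H = 13.487 / 5.287 = 2.5510
r/H > 0.15, so v = 0.195*Q^(1/3)*H^(1/2)/r^(5/6)
Q^(1/3) = 16.747
H^(1/2) = 2.2993
r^(5/6) = 8.7417
v = 0.195 * 16.747 * 2.2993 / 8.7417 = 0.85898 m/s

0.85898 m/s


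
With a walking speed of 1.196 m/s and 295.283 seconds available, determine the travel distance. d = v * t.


d = 1.196 * 295.283 = 353.16 m

353.16 m


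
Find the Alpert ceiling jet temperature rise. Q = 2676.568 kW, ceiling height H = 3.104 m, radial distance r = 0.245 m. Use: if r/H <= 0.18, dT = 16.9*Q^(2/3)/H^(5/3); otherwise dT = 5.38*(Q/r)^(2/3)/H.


r/H = 0.245 / 3.104 = 0.078930
r/H <= 0.18, so dT = 16.9*Q^(2/3)/H^(5/3)
Q^(2/3) = 192.78
H^(5/3) = 6.6049
dT = 16.9 * 192.78 / 6.6049 = 493.25 K

493.25 K


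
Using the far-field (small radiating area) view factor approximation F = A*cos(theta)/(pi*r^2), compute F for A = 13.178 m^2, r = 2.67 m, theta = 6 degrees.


cos(6 deg) = 0.99452
pi*r^2 = 22.396
F = 13.178 * 0.99452 / 22.396 = 0.58518

0.58518


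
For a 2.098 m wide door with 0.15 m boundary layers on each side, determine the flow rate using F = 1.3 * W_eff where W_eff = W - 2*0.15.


W_eff = 2.098 - 0.30 = 1.798 m
F = 1.3 * 1.798 = 2.3374 persons/s

2.3374 persons/s


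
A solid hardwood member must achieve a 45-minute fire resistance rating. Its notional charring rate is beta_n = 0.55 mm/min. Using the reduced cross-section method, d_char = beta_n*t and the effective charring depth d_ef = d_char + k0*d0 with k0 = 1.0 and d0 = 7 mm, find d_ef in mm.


d_char = 0.55 * 45 = 24.75 mm
d_ef = 24.75 + 1.0*7 = 31.75 mm

31.75 mm


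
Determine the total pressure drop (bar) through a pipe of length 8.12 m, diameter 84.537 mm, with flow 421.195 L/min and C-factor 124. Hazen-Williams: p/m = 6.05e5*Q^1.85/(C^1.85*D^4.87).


Q^1.85 = 71663
C^1.85 = 7461.6
D^4.87 = 2.4250e+09
p/m = 0.0023961 bar/m
p_total = 0.0023961 * 8.12 = 0.019456 bar

0.019456 bar


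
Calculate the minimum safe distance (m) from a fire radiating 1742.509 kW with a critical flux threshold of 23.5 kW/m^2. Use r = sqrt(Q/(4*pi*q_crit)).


4*pi*q_crit = 295.31
Q/(4*pi*q_crit) = 5.9006
r = sqrt(5.9006) = 2.4291 m

2.4291 m


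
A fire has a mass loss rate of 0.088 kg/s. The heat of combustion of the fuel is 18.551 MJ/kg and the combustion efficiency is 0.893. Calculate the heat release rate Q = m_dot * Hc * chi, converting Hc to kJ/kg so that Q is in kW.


Hc = 18.551 MJ/kg = 18.551 * 1000 kJ/kg = 18551 kJ/kg
Q = 0.088 kg/s * 18551 kJ/kg * 0.893 = 1457.8 kW

1457.8 kW


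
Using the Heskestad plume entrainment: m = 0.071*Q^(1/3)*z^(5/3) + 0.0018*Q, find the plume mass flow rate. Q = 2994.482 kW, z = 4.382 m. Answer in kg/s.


Q^(1/3) = 14.414
z^(5/3) = 11.734
First term = 0.071 * 14.414 * 11.734 = 12.008
Second term = 0.0018 * 2994.482 = 5.3901
m = 17.398 kg/s

17.398 kg/s


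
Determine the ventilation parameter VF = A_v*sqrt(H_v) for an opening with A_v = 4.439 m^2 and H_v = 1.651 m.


sqrt(H_v) = 1.2849
VF = 4.439 * 1.2849 = 5.7037 m^(5/2)

5.7037 m^(5/2)


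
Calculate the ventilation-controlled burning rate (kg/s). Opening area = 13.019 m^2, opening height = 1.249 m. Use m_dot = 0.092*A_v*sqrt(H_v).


sqrt(H_v) = 1.1176
m_dot = 0.092 * 13.019 * 1.1176 = 1.3386 kg/s

1.3386 kg/s


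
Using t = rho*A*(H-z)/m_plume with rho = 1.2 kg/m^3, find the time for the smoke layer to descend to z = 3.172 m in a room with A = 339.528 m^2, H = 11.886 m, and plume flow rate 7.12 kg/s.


H - z = 8.714 m
t = 1.2 * 339.528 * 8.714 / 7.12 = 498.65 s

498.65 s


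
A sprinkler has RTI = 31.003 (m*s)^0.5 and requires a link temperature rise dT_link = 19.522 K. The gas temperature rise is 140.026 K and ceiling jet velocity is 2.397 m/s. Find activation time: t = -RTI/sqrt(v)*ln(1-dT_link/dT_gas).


dT_link/dT_gas = 0.13942
ln(1 - 0.13942) = -0.15015
t = -31.003 / sqrt(2.397) * -0.15015 = 3.0066 s

3.0066 s


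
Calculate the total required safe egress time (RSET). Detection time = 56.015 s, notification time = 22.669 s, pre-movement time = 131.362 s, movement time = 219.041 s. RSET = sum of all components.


Total = 56.015 + 22.669 + 131.362 + 219.041 = 429.087 s

429.087 s


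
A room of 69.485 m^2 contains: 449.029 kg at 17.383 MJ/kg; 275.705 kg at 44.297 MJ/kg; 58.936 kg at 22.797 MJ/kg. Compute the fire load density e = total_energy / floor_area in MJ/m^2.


Total energy = 449.029*17.383 + 275.705*44.297 + 58.936*22.797
= 7805.471 + 12212.90 + 1343.564
= 21361.94 MJ
e = 21361.94 / 69.485 = 307.43 MJ/m^2

307.43 MJ/m^2


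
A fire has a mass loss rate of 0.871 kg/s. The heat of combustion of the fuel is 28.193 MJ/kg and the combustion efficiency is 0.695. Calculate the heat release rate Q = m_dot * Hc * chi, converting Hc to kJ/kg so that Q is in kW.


Hc = 28.193 MJ/kg = 28.193 * 1000 kJ/kg = 28193 kJ/kg
Q = 0.871 kg/s * 28193 kJ/kg * 0.695 = 17066 kW

17066 kW


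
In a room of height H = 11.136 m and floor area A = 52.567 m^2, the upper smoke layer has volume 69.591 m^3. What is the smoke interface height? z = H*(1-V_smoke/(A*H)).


V/(A*H) = 0.11888
1 - 0.11888 = 0.88112
z = 11.136 * 0.88112 = 9.8121 m

9.8121 m


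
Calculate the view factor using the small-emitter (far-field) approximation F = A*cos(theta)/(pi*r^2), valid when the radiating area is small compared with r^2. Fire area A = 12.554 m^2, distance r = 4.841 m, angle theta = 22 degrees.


cos(22 deg) = 0.92718
pi*r^2 = 73.624
F = 12.554 * 0.92718 / 73.624 = 0.15810

0.15810


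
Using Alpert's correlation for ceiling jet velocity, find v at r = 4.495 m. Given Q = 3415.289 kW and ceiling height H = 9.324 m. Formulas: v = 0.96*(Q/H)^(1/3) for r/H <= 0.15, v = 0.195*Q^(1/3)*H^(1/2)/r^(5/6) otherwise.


r/H = 4.495 / 9.324 = 0.48209
r/H > 0.15, so v = 0.195*Q^(1/3)*H^(1/2)/r^(5/6)
Q^(1/3) = 15.059
H^(1/2) = 3.0535
r^(5/6) = 3.4990
v = 0.195 * 15.059 * 3.0535 / 3.4990 = 2.5627 m/s

2.5627 m/s


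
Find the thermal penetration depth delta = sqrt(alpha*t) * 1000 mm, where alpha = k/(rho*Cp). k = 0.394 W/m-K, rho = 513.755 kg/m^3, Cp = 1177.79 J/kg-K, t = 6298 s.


alpha = 0.394 / (513.755 * 1177.79) = 6.5114e-07 m^2/s
alpha * t = 0.0041009
delta = sqrt(0.0041009) * 1000 = 64.038 mm

64.038 mm


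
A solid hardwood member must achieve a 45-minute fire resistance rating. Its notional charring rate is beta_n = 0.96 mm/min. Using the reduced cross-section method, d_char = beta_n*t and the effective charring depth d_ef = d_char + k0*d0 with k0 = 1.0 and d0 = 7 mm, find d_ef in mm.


d_char = 0.96 * 45 = 43.2 mm
d_ef = 43.2 + 1.0*7 = 50.2 mm

50.2 mm


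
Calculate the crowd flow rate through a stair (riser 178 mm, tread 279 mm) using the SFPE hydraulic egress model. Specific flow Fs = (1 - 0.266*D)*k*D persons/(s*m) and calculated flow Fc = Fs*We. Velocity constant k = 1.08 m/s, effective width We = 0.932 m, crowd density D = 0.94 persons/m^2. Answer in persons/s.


1 - 0.266*D = 1 - 0.266*0.94 = 0.74996
Fs = 0.74996 * 1.08 * 0.94 = 0.76136 persons/(s*m)
Fc = 0.76136 * 0.932 = 0.70959 persons/s

0.70959 persons/s


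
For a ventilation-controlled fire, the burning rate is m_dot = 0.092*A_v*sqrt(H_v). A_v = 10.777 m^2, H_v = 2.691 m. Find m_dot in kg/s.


sqrt(H_v) = 1.6404
m_dot = 0.092 * 10.777 * 1.6404 = 1.6265 kg/s

1.6265 kg/s


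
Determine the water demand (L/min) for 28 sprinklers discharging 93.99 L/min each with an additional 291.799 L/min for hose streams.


Sprinkler demand = 28 * 93.99 = 2631.72 L/min
Total = 2631.72 + 291.799 = 2923.519 L/min

2923.519 L/min


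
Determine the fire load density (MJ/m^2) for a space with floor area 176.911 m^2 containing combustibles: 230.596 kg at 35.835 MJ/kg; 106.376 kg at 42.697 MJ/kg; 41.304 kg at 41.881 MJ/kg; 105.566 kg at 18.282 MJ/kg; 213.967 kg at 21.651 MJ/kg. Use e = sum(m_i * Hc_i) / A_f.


Total energy = 230.596*35.835 + 106.376*42.697 + 41.304*41.881 + 105.566*18.282 + 213.967*21.651
= 8263.408 + 4541.936 + 1729.853 + 1929.958 + 4632.600
= 21097.75 MJ
e = 21097.75 / 176.911 = 119.26 MJ/m^2

119.26 MJ/m^2


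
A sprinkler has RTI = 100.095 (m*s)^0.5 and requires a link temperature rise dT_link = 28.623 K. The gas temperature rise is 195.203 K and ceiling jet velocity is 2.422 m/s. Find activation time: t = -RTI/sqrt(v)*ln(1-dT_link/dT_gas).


dT_link/dT_gas = 0.14663
ln(1 - 0.14663) = -0.15856
t = -100.095 / sqrt(2.422) * -0.15856 = 10.198 s

10.198 s


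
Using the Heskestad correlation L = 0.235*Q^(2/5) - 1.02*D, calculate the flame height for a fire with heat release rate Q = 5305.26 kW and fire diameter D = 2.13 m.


Q^(2/5) = 30.895
0.235 * Q^(2/5) = 7.2602
1.02 * D = 2.1726
L = 5.0876 m

5.0876 m


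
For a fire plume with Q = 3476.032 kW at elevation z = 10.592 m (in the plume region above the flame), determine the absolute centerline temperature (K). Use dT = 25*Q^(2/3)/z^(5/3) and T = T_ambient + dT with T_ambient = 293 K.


Q^(2/3) = 229.47
z^(5/3) = 51.085
dT = 25 * 229.47 / 51.085 = 112.30 K
T = 293 + 112.30 = 405.30 K

405.30 K


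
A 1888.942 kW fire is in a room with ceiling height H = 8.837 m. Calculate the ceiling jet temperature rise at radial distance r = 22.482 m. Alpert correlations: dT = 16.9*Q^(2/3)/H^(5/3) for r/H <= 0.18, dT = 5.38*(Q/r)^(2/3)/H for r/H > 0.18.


r/H = 22.482 / 8.837 = 2.5441
r/H > 0.18, so dT = 5.38*(Q/r)^(2/3)/H
Q/r = 84.020
(Q/r)^(2/3) = 19.183
dT = 5.38 * 19.183 / 8.837 = 11.679 K

11.679 K


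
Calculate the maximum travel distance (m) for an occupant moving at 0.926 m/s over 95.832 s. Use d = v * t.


d = 0.926 * 95.832 = 88.740 m

88.740 m


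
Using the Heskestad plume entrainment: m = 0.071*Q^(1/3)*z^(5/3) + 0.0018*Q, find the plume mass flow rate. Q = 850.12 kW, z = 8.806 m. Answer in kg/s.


Q^(1/3) = 9.4731
z^(5/3) = 37.552
First term = 0.071 * 9.4731 * 37.552 = 25.257
Second term = 0.0018 * 850.12 = 1.5302
m = 26.787 kg/s

26.787 kg/s


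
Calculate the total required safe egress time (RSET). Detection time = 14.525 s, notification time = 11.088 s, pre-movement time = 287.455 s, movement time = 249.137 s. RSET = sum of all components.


Total = 14.525 + 11.088 + 287.455 + 249.137 = 562.205 s

562.205 s


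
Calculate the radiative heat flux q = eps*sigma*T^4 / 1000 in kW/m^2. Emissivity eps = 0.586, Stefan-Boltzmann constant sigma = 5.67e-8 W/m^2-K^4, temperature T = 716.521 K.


T^4 = 2.6358e+11
q = 0.586 * 5.67e-8 * 2.6358e+11 / 1000 = 8.7578 kW/m^2

8.7578 kW/m^2


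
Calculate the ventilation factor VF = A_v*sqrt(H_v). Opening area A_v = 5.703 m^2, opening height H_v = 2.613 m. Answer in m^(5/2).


sqrt(H_v) = 1.6165
VF = 5.703 * 1.6165 = 9.2188 m^(5/2)

9.2188 m^(5/2)


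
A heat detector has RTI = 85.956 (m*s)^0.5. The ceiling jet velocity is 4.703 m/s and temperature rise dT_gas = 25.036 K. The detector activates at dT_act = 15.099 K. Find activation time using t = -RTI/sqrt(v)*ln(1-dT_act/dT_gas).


dT_act/dT_gas = 0.60309
ln(1 - 0.60309) = -0.92405
t = -85.956 / sqrt(4.703) * -0.92405 = 36.626 s

36.626 s


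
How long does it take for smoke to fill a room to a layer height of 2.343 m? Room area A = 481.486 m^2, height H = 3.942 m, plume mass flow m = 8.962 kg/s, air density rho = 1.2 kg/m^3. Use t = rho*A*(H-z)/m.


H - z = 1.599 m
t = 1.2 * 481.486 * 1.599 / 8.962 = 103.09 s

103.09 s


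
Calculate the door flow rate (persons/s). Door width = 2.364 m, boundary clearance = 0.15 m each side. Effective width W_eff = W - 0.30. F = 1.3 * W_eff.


W_eff = 2.364 - 0.30 = 2.064 m
F = 1.3 * 2.064 = 2.6832 persons/s

2.6832 persons/s


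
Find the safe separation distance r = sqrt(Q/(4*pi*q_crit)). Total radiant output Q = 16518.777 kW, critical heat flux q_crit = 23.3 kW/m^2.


4*pi*q_crit = 292.80
Q/(4*pi*q_crit) = 56.417
r = sqrt(56.417) = 7.5111 m

7.5111 m


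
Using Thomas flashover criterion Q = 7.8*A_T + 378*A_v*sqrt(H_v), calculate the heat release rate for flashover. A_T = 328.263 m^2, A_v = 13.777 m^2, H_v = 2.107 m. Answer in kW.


7.8*A_T = 2560.5
sqrt(H_v) = 1.4516
378*A_v*sqrt(H_v) = 7559.3
Q = 2560.5 + 7559.3 = 10120 kW

10120 kW


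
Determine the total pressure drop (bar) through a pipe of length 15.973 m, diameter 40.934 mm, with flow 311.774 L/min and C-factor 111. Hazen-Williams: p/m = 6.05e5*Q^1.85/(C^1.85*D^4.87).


Q^1.85 = 41077
C^1.85 = 6079.2
D^4.87 = 7.0933e+07
p/m = 0.057632 bar/m
p_total = 0.057632 * 15.973 = 0.92055 bar

0.92055 bar


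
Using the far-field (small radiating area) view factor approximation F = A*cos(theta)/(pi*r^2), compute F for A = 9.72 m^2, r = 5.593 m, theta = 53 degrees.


cos(53 deg) = 0.60182
pi*r^2 = 98.274
F = 9.72 * 0.60182 / 98.274 = 0.059524

0.059524


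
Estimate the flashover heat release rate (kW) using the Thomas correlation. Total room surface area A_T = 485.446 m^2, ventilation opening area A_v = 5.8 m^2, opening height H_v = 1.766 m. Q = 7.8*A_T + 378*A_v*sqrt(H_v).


7.8*A_T = 3786.5
sqrt(H_v) = 1.3289
378*A_v*sqrt(H_v) = 2913.5
Q = 3786.5 + 2913.5 = 6700.0 kW

6700.0 kW


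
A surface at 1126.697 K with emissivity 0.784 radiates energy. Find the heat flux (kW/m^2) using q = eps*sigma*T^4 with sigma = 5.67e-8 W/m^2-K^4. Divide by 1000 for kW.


T^4 = 1.6115e+12
q = 0.784 * 5.67e-8 * 1.6115e+12 / 1000 = 71.635 kW/m^2

71.635 kW/m^2


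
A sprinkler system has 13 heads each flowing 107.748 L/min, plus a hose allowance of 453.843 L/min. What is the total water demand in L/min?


Sprinkler demand = 13 * 107.748 = 1400.724 L/min
Total = 1400.724 + 453.843 = 1854.567 L/min

1854.567 L/min


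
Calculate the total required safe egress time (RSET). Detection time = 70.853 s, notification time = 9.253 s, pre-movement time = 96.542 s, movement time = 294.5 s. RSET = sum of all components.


Total = 70.853 + 9.253 + 96.542 + 294.5 = 471.148 s

471.148 s


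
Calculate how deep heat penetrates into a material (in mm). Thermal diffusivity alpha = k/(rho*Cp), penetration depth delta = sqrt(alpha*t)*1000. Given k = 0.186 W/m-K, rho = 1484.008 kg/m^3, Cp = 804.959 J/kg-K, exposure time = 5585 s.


alpha = 0.186 / (1484.008 * 804.959) = 1.5571e-07 m^2/s
alpha * t = 0.00086961
delta = sqrt(0.00086961) * 1000 = 29.489 mm

29.489 mm


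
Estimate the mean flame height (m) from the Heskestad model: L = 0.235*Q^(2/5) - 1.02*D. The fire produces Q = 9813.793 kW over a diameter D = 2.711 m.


Q^(2/5) = 39.513
0.235 * Q^(2/5) = 9.2854
1.02 * D = 2.7652
L = 6.5202 m

6.5202 m


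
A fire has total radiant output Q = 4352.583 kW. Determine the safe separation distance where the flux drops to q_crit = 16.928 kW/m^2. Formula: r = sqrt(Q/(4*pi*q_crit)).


4*pi*q_crit = 212.72
Q/(4*pi*q_crit) = 20.461
r = sqrt(20.461) = 4.5234 m

4.5234 m


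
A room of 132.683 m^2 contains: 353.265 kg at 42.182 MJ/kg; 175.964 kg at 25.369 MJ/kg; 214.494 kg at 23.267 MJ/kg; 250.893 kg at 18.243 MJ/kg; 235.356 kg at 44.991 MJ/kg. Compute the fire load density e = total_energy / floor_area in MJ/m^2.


Total energy = 353.265*42.182 + 175.964*25.369 + 214.494*23.267 + 250.893*18.243 + 235.356*44.991
= 14901.42 + 4464.031 + 4990.632 + 4577.041 + 10588.90
= 39522.03 MJ
e = 39522.03 / 132.683 = 297.87 MJ/m^2

297.87 MJ/m^2


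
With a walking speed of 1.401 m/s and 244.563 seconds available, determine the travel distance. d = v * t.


d = 1.401 * 244.563 = 342.63 m

342.63 m


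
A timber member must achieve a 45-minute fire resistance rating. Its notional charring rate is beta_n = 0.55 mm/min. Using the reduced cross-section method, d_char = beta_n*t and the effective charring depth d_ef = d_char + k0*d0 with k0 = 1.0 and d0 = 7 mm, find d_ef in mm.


d_char = 0.55 * 45 = 24.75 mm
d_ef = 24.75 + 1.0*7 = 31.75 mm

31.75 mm


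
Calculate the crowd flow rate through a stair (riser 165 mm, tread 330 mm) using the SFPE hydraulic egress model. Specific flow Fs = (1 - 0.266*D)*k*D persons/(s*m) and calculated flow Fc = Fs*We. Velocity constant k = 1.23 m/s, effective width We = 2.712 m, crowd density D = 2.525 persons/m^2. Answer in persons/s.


1 - 0.266*D = 1 - 0.266*2.525 = 0.32835
Fs = 0.32835 * 1.23 * 2.525 = 1.0198 persons/(s*m)
Fc = 1.0198 * 2.712 = 2.7656 persons/s

2.7656 persons/s


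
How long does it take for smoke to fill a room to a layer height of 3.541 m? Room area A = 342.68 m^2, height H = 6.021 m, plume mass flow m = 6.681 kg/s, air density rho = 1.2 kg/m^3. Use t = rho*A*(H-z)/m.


H - z = 2.48 m
t = 1.2 * 342.68 * 2.48 / 6.681 = 152.64 s

152.64 s


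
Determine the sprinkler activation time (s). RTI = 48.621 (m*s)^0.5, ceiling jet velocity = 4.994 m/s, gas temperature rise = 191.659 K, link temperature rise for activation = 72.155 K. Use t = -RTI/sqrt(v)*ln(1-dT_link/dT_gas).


dT_link/dT_gas = 0.37648
ln(1 - 0.37648) = -0.47237
t = -48.621 / sqrt(4.994) * -0.47237 = 10.277 s

10.277 s


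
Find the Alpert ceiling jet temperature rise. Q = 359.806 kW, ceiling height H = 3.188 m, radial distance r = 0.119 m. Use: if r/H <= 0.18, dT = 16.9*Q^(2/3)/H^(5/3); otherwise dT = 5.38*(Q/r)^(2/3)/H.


r/H = 0.119 / 3.188 = 0.037327
r/H <= 0.18, so dT = 16.9*Q^(2/3)/H^(5/3)
Q^(2/3) = 50.588
H^(5/3) = 6.9055
dT = 16.9 * 50.588 / 6.9055 = 123.80 K

123.80 K


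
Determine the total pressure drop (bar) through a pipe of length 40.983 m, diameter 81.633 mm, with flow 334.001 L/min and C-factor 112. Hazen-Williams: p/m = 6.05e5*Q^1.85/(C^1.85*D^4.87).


Q^1.85 = 46659
C^1.85 = 6180.9
D^4.87 = 2.0454e+09
p/m = 0.0022328 bar/m
p_total = 0.0022328 * 40.983 = 0.091507 bar

0.091507 bar


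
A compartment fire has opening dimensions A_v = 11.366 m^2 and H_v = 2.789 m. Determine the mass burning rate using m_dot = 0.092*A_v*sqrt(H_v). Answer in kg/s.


sqrt(H_v) = 1.6700
m_dot = 0.092 * 11.366 * 1.6700 = 1.7463 kg/s

1.7463 kg/s


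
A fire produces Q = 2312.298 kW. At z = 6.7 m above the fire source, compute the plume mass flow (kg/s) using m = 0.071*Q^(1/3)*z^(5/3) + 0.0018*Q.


Q^(1/3) = 13.224
z^(5/3) = 23.812
First term = 0.071 * 13.224 * 23.812 = 22.356
Second term = 0.0018 * 2312.298 = 4.1621
m = 26.518 kg/s

26.518 kg/s


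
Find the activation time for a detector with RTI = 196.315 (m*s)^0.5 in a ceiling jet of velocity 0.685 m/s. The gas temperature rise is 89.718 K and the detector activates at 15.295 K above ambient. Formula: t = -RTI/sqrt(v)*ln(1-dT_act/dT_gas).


dT_act/dT_gas = 0.17048
ln(1 - 0.17048) = -0.18691
t = -196.315 / sqrt(0.685) * -0.18691 = 44.334 s

44.334 s


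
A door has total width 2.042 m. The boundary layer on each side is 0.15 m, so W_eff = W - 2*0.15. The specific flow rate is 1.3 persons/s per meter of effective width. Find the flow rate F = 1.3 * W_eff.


W_eff = 2.042 - 0.30 = 1.742 m
F = 1.3 * 1.742 = 2.2646 persons/s

2.2646 persons/s


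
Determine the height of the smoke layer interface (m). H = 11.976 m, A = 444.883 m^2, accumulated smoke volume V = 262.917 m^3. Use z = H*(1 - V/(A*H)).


V/(A*H) = 0.049347
1 - 0.049347 = 0.95065
z = 11.976 * 0.95065 = 11.385 m

11.385 m


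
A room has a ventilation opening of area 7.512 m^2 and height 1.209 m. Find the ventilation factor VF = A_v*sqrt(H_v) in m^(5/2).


sqrt(H_v) = 1.0995
VF = 7.512 * 1.0995 = 8.2598 m^(5/2)

8.2598 m^(5/2)


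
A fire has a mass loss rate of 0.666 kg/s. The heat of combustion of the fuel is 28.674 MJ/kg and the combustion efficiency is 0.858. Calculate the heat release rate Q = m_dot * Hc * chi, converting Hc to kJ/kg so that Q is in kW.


Hc = 28.674 MJ/kg = 28.674 * 1000 kJ/kg = 28674 kJ/kg
Q = 0.666 kg/s * 28674 kJ/kg * 0.858 = 16385 kW

16385 kW


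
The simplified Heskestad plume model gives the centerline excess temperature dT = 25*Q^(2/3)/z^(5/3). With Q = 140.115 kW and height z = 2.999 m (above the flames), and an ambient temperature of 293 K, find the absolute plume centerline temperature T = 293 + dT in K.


Q^(2/3) = 26.977
z^(5/3) = 6.2368
dT = 25 * 26.977 / 6.2368 = 108.14 K
T = 293 + 108.14 = 401.14 K

401.14 K


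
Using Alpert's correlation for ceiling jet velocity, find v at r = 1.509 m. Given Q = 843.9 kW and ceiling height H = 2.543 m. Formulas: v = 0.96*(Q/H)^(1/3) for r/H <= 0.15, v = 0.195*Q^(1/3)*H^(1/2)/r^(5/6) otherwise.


r/H = 1.509 / 2.543 = 0.59339
r/H > 0.15, so v = 0.195*Q^(1/3)*H^(1/2)/r^(5/6)
Q^(1/3) = 9.4500
H^(1/2) = 1.5947
r^(5/6) = 1.4090
v = 0.195 * 9.4500 * 1.5947 / 1.4090 = 2.0856 m/s

2.0856 m/s


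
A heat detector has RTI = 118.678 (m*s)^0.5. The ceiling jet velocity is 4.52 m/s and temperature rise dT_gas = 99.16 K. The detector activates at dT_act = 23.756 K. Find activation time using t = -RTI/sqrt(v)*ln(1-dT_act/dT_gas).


dT_act/dT_gas = 0.23957
ln(1 - 0.23957) = -0.27387
t = -118.678 / sqrt(4.52) * -0.27387 = 15.288 s

15.288 s
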